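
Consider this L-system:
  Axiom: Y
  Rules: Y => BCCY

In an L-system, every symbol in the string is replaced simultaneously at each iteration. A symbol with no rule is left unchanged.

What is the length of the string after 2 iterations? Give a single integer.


Step 0: length = 1
Step 1: length = 4
Step 2: length = 7

Answer: 7


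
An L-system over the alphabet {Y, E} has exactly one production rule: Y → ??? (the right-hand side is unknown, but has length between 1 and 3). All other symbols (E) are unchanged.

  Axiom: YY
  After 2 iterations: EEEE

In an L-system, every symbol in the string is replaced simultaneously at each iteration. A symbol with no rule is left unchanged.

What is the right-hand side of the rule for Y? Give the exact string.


Answer: EE

Derivation:
Trying Y → EE:
  Step 0: YY
  Step 1: EEEE
  Step 2: EEEE
Matches the given result.


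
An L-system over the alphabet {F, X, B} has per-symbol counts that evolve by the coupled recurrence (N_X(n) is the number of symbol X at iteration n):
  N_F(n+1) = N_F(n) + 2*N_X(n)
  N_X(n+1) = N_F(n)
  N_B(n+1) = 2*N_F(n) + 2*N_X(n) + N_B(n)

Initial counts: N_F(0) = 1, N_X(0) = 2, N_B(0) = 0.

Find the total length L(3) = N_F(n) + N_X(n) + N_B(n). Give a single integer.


Answer: 66

Derivation:
Step 0: N_F=1, N_X=2, N_B=0, L=3
Step 1: N_F=5, N_X=1, N_B=6, L=12
Step 2: N_F=7, N_X=5, N_B=18, L=30
Step 3: N_F=17, N_X=7, N_B=42, L=66


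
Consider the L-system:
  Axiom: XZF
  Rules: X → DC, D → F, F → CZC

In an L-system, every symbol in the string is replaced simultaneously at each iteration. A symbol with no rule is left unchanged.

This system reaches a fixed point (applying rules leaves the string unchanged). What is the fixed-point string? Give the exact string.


Step 0: XZF
Step 1: DCZCZC
Step 2: FCZCZC
Step 3: CZCCZCZC
Step 4: CZCCZCZC  (unchanged — fixed point at step 3)

Answer: CZCCZCZC


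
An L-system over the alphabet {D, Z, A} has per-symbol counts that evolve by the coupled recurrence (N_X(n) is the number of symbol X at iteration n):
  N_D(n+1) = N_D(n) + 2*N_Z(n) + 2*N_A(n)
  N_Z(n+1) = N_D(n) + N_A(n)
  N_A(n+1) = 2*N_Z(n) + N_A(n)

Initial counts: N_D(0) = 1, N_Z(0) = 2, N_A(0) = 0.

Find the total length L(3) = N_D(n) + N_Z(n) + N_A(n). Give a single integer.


Step 0: N_D=1, N_Z=2, N_A=0, L=3
Step 1: N_D=5, N_Z=1, N_A=4, L=10
Step 2: N_D=15, N_Z=9, N_A=6, L=30
Step 3: N_D=45, N_Z=21, N_A=24, L=90

Answer: 90


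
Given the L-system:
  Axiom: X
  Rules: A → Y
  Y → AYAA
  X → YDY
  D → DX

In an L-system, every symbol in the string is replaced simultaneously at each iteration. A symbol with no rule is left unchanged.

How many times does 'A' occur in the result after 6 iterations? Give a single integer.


Step 0: X  (0 'A')
Step 1: YDY  (0 'A')
Step 2: AYAADXAYAA  (6 'A')
Step 3: YAYAAYYDXYDYYAYAAYY  (6 'A')
Step 4: AYAAYAYAAYYAYAAAYAADXYDYAYAADXAYAAAYAAYAYAAYYAYAAAYAA  (30 'A')
Step 5: YAYAAYYAYAAYAYAAYYAYAAAYAAYAYAAYYYAYAAYYDXYDYAYAADXAYAAYAYAAYYDXYDYYAYAAYYYAYAAYYAYAAYAYAAYYAYAAAYAAYAYAAYYYAYAAYY  (54 'A')
Step 6: AYAAYAYAAYYAYAAAYAAYAYAAYYAYAAYAYAAYYAYAAAYAAYAYAAYYYAYAAYYAYAAYAYAAYYAYAAAYAAAYAAYAYAAYYAYAAAYAADXYDYAYAADXAYAAYAYAAYYDXYDYYAYAAYYAYAAYAYAAYYAYAAAYAADXYDYAYAADXAYAAAYAAYAYAAYYAYAAAYAAAYAAYAYAAYYAYAAAYAAYAYAAYYAYAAYAYAAYYAYAAAYAAYAYAAYYYAYAAYYAYAAYAYAAYYAYAAAYAAAYAAYAYAAYYAYAAAYAA  (156 'A')

Answer: 156


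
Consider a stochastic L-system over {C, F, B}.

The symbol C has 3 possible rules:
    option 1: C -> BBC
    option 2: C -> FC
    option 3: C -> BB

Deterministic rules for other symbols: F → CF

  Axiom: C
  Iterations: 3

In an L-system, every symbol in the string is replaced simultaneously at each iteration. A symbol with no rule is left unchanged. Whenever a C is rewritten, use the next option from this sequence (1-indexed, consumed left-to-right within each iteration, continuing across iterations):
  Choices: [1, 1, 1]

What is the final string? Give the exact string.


Answer: BBBBBBC

Derivation:
Step 0: C
Step 1: BBC  (used choices [1])
Step 2: BBBBC  (used choices [1])
Step 3: BBBBBBC  (used choices [1])


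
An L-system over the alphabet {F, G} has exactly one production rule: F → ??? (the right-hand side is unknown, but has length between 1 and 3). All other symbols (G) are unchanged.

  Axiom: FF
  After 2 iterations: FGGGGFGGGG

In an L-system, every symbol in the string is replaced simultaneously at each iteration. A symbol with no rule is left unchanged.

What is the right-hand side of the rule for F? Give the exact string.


Trying F → FGG:
  Step 0: FF
  Step 1: FGGFGG
  Step 2: FGGGGFGGGG
Matches the given result.

Answer: FGG


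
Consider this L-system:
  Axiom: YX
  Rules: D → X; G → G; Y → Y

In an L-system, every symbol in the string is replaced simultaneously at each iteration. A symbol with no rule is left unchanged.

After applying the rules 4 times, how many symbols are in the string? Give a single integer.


Answer: 2

Derivation:
Step 0: length = 2
Step 1: length = 2
Step 2: length = 2
Step 3: length = 2
Step 4: length = 2


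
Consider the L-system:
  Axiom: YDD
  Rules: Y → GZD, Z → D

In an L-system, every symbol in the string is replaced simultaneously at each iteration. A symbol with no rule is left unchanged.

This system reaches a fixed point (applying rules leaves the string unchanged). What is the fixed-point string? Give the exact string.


Answer: GDDDD

Derivation:
Step 0: YDD
Step 1: GZDDD
Step 2: GDDDD
Step 3: GDDDD  (unchanged — fixed point at step 2)


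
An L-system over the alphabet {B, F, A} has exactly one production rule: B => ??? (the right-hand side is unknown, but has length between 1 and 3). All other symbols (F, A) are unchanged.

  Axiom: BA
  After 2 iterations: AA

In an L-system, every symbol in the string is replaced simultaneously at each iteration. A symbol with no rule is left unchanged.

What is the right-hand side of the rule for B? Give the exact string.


Answer: A

Derivation:
Trying B => A:
  Step 0: BA
  Step 1: AA
  Step 2: AA
Matches the given result.


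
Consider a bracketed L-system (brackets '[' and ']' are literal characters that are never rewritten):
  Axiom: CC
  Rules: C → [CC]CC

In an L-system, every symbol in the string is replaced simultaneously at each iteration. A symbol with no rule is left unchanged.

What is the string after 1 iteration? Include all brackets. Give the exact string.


Answer: [CC]CC[CC]CC

Derivation:
Step 0: CC
Step 1: [CC]CC[CC]CC


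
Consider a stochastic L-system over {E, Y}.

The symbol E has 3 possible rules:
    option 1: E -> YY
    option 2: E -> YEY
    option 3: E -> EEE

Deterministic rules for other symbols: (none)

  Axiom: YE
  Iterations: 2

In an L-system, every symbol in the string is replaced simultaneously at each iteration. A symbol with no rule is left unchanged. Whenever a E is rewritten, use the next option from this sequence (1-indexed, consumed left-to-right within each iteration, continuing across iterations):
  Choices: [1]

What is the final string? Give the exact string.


Step 0: YE
Step 1: YYY  (used choices [1])
Step 2: YYY  (used choices [])

Answer: YYY


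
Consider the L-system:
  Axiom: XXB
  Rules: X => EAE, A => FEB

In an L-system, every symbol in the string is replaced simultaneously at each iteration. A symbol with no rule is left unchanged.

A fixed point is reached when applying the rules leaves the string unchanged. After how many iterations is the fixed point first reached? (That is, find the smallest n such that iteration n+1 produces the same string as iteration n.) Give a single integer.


Step 0: XXB
Step 1: EAEEAEB
Step 2: EFEBEEFEBEB
Step 3: EFEBEEFEBEB  (unchanged — fixed point at step 2)

Answer: 2


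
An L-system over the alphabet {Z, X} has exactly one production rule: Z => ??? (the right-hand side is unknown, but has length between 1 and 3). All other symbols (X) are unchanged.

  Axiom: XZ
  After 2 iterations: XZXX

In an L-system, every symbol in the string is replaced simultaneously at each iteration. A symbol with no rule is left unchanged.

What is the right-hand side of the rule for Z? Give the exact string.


Answer: ZX

Derivation:
Trying Z => ZX:
  Step 0: XZ
  Step 1: XZX
  Step 2: XZXX
Matches the given result.


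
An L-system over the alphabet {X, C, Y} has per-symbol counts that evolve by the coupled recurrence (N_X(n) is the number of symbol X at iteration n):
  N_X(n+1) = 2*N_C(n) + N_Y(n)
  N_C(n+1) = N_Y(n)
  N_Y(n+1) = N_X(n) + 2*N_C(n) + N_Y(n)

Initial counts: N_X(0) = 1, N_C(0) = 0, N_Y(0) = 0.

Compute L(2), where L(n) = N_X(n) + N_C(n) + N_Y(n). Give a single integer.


Answer: 3

Derivation:
Step 0: N_X=1, N_C=0, N_Y=0, L=1
Step 1: N_X=0, N_C=0, N_Y=1, L=1
Step 2: N_X=1, N_C=1, N_Y=1, L=3


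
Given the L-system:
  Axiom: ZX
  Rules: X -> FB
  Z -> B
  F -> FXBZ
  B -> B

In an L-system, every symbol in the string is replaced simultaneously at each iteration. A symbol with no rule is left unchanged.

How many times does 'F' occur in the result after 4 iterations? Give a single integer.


Step 0: ZX  (0 'F')
Step 1: BFB  (1 'F')
Step 2: BFXBZB  (1 'F')
Step 3: BFXBZFBBBB  (2 'F')
Step 4: BFXBZFBBBFXBZBBBB  (3 'F')

Answer: 3


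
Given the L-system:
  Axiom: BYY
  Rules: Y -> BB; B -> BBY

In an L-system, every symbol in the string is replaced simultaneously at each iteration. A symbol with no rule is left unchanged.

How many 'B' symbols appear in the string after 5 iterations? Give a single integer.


Answer: 296

Derivation:
Step 0: BYY  (1 'B')
Step 1: BBYBBBB  (6 'B')
Step 2: BBYBBYBBBBYBBYBBYBBY  (14 'B')
Step 3: BBYBBYBBBBYBBYBBBBYBBYBBYBBYBBBBYBBYBBBBYBBYBBBBYBBYBB  (40 'B')
Step 4: BBYBBYBBBBYBBYBBBBYBBYBBYBBYBBBBYBBYBBBBYBBYBBYBBYBBBBYBBYBBBBYBBYBBBBYBBYBBBBYBBYBBYBBYBBBBYBBYBBBBYBBYBBYBBYBBBBYBBYBBBBYBBYBBYBBYBBBBYBBYBBBBYBBY  (108 'B')
Step 5: BBYBBYBBBBYBBYBBBBYBBYBBYBBYBBBBYBBYBBBBYBBYBBYBBYBBBBYBBYBBBBYBBYBBBBYBBYBBBBYBBYBBYBBYBBBBYBBYBBBBYBBYBBYBBYBBBBYBBYBBBBYBBYBBBBYBBYBBBBYBBYBBYBBYBBBBYBBYBBBBYBBYBBYBBYBBBBYBBYBBBBYBBYBBYBBYBBBBYBBYBBBBYBBYBBYBBYBBBBYBBYBBBBYBBYBBBBYBBYBBBBYBBYBBYBBYBBBBYBBYBBBBYBBYBBYBBYBBBBYBBYBBBBYBBYBBBBYBBYBBBBYBBYBBYBBYBBBBYBBYBBBBYBBYBBYBBYBBBBYBBYBBBBYBBYBBBBYBBYBBBBYBBYBBYBBYBBBBYBBYBBBBYBBYBBYBBYBBBBYBBYBB  (296 'B')


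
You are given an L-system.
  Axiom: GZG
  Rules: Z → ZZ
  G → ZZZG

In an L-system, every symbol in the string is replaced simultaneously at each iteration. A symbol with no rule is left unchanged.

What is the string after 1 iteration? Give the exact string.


Answer: ZZZGZZZZZG

Derivation:
Step 0: GZG
Step 1: ZZZGZZZZZG


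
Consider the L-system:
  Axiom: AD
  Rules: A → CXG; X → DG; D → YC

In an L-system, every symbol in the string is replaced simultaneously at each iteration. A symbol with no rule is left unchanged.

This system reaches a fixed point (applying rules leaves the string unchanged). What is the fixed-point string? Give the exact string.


Answer: CYCGGYC

Derivation:
Step 0: AD
Step 1: CXGYC
Step 2: CDGGYC
Step 3: CYCGGYC
Step 4: CYCGGYC  (unchanged — fixed point at step 3)


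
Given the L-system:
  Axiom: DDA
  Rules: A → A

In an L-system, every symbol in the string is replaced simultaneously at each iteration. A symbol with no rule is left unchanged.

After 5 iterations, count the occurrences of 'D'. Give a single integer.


Step 0: DDA  (2 'D')
Step 1: DDA  (2 'D')
Step 2: DDA  (2 'D')
Step 3: DDA  (2 'D')
Step 4: DDA  (2 'D')
Step 5: DDA  (2 'D')

Answer: 2


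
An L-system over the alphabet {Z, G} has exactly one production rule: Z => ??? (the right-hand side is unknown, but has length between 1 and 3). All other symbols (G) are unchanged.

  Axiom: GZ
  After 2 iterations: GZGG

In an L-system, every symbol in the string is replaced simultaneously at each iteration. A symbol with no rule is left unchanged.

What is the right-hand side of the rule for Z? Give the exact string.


Trying Z => ZG:
  Step 0: GZ
  Step 1: GZG
  Step 2: GZGG
Matches the given result.

Answer: ZG


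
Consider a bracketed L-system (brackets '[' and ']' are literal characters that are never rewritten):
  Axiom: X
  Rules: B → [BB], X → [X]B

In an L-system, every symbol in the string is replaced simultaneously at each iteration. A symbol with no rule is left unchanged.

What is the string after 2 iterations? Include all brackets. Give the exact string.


Step 0: X
Step 1: [X]B
Step 2: [[X]B][BB]

Answer: [[X]B][BB]


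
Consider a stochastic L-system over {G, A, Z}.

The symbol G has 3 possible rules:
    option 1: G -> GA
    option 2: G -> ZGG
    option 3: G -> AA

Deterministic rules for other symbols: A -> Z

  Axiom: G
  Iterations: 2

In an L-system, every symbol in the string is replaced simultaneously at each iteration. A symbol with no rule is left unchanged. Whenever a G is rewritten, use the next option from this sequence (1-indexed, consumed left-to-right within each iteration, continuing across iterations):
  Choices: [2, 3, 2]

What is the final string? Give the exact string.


Answer: ZAAZGG

Derivation:
Step 0: G
Step 1: ZGG  (used choices [2])
Step 2: ZAAZGG  (used choices [3, 2])


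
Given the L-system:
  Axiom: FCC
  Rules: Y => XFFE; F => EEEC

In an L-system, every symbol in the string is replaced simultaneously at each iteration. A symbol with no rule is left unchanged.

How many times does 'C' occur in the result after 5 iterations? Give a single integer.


Step 0: FCC  (2 'C')
Step 1: EEECCC  (3 'C')
Step 2: EEECCC  (3 'C')
Step 3: EEECCC  (3 'C')
Step 4: EEECCC  (3 'C')
Step 5: EEECCC  (3 'C')

Answer: 3


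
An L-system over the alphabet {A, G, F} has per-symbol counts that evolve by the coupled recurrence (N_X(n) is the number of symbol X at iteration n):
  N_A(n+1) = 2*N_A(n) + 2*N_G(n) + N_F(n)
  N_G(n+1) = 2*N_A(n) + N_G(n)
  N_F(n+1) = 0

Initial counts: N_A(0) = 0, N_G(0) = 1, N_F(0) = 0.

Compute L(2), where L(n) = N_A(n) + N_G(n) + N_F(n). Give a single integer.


Answer: 11

Derivation:
Step 0: N_A=0, N_G=1, N_F=0, L=1
Step 1: N_A=2, N_G=1, N_F=0, L=3
Step 2: N_A=6, N_G=5, N_F=0, L=11


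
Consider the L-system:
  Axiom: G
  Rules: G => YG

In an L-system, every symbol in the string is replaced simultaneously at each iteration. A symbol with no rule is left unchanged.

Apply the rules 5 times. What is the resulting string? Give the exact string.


Step 0: G
Step 1: YG
Step 2: YYG
Step 3: YYYG
Step 4: YYYYG
Step 5: YYYYYG

Answer: YYYYYG


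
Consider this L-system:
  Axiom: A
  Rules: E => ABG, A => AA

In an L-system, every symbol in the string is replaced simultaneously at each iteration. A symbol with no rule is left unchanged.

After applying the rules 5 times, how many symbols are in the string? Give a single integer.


Step 0: length = 1
Step 1: length = 2
Step 2: length = 4
Step 3: length = 8
Step 4: length = 16
Step 5: length = 32

Answer: 32


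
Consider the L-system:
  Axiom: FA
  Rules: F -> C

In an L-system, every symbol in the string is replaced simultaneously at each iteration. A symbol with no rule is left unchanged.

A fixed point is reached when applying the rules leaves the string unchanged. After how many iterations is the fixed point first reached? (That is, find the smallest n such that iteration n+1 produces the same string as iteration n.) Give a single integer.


Step 0: FA
Step 1: CA
Step 2: CA  (unchanged — fixed point at step 1)

Answer: 1


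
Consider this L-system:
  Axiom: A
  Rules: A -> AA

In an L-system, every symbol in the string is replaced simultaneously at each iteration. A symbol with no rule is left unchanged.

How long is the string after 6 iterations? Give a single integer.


Answer: 64

Derivation:
Step 0: length = 1
Step 1: length = 2
Step 2: length = 4
Step 3: length = 8
Step 4: length = 16
Step 5: length = 32
Step 6: length = 64


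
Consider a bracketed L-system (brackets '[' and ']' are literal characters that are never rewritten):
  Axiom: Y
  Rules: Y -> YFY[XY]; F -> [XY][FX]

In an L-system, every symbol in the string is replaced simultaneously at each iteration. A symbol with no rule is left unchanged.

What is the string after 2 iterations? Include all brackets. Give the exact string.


Step 0: Y
Step 1: YFY[XY]
Step 2: YFY[XY][XY][FX]YFY[XY][XYFY[XY]]

Answer: YFY[XY][XY][FX]YFY[XY][XYFY[XY]]


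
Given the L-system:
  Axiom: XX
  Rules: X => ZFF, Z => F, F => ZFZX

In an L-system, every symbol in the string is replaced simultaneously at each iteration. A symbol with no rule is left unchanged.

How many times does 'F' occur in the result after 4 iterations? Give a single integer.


Step 0: XX  (0 'F')
Step 1: ZFFZFF  (4 'F')
Step 2: FZFZXZFZXFZFZXZFZX  (6 'F')
Step 3: ZFZXFZFZXFZFFFZFZXFZFFZFZXFZFZXFZFFFZFZXFZFF  (22 'F')
Step 4: FZFZXFZFFZFZXFZFZXFZFFZFZXFZFZXZFZXZFZXFZFZXFZFFZFZXFZFZXZFZXFZFZXFZFFZFZXFZFZXFZFFZFZXFZFZXZFZXZFZXFZFZXFZFFZFZXFZFZXZFZX  (50 'F')

Answer: 50


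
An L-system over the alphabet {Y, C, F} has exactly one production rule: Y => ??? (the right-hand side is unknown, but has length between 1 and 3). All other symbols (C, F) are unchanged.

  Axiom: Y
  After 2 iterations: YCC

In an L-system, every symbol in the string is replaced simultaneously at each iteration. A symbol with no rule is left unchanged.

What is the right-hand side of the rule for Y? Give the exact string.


Answer: YC

Derivation:
Trying Y => YC:
  Step 0: Y
  Step 1: YC
  Step 2: YCC
Matches the given result.


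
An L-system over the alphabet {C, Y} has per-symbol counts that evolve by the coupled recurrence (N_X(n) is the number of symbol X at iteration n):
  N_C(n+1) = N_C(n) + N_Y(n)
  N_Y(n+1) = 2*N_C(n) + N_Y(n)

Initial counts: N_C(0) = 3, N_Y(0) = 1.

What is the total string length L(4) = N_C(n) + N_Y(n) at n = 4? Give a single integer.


Answer: 152

Derivation:
Step 0: N_C=3, N_Y=1, L=4
Step 1: N_C=4, N_Y=7, L=11
Step 2: N_C=11, N_Y=15, L=26
Step 3: N_C=26, N_Y=37, L=63
Step 4: N_C=63, N_Y=89, L=152


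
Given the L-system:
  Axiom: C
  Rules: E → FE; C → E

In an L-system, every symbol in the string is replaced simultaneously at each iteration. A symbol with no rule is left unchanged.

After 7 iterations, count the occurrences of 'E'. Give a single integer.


Step 0: C  (0 'E')
Step 1: E  (1 'E')
Step 2: FE  (1 'E')
Step 3: FFE  (1 'E')
Step 4: FFFE  (1 'E')
Step 5: FFFFE  (1 'E')
Step 6: FFFFFE  (1 'E')
Step 7: FFFFFFE  (1 'E')

Answer: 1


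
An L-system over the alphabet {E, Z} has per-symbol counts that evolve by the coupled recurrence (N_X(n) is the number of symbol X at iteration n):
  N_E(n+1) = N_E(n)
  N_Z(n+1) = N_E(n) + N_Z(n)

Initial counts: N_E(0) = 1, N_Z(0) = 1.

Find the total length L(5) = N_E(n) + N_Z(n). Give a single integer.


Answer: 7

Derivation:
Step 0: N_E=1, N_Z=1, L=2
Step 1: N_E=1, N_Z=2, L=3
Step 2: N_E=1, N_Z=3, L=4
Step 3: N_E=1, N_Z=4, L=5
Step 4: N_E=1, N_Z=5, L=6
Step 5: N_E=1, N_Z=6, L=7


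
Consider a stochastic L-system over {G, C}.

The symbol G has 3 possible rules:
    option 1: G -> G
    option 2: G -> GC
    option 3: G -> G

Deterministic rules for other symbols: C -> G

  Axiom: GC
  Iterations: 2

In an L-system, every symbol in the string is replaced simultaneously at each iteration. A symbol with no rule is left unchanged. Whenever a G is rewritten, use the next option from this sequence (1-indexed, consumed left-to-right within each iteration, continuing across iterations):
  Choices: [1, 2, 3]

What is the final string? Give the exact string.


Answer: GCG

Derivation:
Step 0: GC
Step 1: GG  (used choices [1])
Step 2: GCG  (used choices [2, 3])


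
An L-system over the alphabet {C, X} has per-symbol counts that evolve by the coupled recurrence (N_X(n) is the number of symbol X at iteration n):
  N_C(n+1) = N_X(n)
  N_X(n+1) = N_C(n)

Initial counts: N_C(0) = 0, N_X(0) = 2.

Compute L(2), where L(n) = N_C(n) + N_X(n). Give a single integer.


Step 0: N_C=0, N_X=2, L=2
Step 1: N_C=2, N_X=0, L=2
Step 2: N_C=0, N_X=2, L=2

Answer: 2


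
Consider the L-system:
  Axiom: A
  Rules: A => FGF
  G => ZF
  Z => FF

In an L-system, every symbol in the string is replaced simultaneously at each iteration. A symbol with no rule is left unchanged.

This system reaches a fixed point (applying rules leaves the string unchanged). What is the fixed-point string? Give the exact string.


Answer: FFFFF

Derivation:
Step 0: A
Step 1: FGF
Step 2: FZFF
Step 3: FFFFF
Step 4: FFFFF  (unchanged — fixed point at step 3)


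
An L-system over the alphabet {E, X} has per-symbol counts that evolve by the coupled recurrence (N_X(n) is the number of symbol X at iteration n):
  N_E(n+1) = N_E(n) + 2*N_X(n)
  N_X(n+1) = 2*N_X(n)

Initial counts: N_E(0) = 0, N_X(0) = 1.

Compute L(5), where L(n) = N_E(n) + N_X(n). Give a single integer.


Answer: 94

Derivation:
Step 0: N_E=0, N_X=1, L=1
Step 1: N_E=2, N_X=2, L=4
Step 2: N_E=6, N_X=4, L=10
Step 3: N_E=14, N_X=8, L=22
Step 4: N_E=30, N_X=16, L=46
Step 5: N_E=62, N_X=32, L=94


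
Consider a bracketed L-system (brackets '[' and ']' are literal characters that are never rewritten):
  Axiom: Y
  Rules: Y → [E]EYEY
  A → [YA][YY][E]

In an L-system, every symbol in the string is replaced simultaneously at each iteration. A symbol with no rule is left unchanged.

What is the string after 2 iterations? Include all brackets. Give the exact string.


Answer: [E]E[E]EYEYE[E]EYEY

Derivation:
Step 0: Y
Step 1: [E]EYEY
Step 2: [E]E[E]EYEYE[E]EYEY


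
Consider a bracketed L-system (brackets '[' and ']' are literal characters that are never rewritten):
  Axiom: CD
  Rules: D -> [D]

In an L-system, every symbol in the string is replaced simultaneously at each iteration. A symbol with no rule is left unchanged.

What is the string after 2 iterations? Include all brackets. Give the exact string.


Step 0: CD
Step 1: C[D]
Step 2: C[[D]]

Answer: C[[D]]


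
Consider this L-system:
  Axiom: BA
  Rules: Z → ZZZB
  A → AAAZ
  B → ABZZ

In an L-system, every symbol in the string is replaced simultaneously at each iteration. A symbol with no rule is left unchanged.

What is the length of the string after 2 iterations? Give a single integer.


Answer: 32

Derivation:
Step 0: length = 2
Step 1: length = 8
Step 2: length = 32


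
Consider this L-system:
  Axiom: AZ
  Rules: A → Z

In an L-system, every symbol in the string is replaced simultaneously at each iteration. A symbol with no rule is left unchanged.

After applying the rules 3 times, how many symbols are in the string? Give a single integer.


Answer: 2

Derivation:
Step 0: length = 2
Step 1: length = 2
Step 2: length = 2
Step 3: length = 2


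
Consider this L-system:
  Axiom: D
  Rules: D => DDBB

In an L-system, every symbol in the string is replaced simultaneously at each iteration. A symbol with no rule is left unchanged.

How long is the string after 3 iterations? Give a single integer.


Step 0: length = 1
Step 1: length = 4
Step 2: length = 10
Step 3: length = 22

Answer: 22


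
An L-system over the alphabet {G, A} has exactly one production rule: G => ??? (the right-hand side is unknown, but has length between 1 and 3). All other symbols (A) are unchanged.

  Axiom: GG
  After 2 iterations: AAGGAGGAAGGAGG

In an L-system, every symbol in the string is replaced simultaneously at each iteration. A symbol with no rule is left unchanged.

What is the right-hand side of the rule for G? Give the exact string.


Answer: AGG

Derivation:
Trying G => AGG:
  Step 0: GG
  Step 1: AGGAGG
  Step 2: AAGGAGGAAGGAGG
Matches the given result.


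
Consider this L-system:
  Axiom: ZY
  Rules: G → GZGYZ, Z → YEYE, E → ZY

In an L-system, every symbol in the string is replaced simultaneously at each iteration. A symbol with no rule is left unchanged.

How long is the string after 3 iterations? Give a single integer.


Step 0: length = 2
Step 1: length = 5
Step 2: length = 7
Step 3: length = 13

Answer: 13


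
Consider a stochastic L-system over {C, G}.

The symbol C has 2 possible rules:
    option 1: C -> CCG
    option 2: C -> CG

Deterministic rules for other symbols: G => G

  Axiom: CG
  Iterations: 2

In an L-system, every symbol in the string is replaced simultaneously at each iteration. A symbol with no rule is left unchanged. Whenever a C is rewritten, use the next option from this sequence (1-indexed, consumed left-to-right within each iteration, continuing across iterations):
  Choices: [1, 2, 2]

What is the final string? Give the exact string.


Step 0: CG
Step 1: CCGG  (used choices [1])
Step 2: CGCGGG  (used choices [2, 2])

Answer: CGCGGG


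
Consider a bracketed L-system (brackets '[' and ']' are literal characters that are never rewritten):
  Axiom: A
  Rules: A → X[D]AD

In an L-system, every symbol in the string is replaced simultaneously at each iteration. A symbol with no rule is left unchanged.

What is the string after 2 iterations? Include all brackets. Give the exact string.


Step 0: A
Step 1: X[D]AD
Step 2: X[D]X[D]ADD

Answer: X[D]X[D]ADD


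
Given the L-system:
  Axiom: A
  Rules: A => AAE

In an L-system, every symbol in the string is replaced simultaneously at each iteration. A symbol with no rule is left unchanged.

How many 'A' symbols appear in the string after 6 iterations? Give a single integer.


Step 0: A  (1 'A')
Step 1: AAE  (2 'A')
Step 2: AAEAAEE  (4 'A')
Step 3: AAEAAEEAAEAAEEE  (8 'A')
Step 4: AAEAAEEAAEAAEEEAAEAAEEAAEAAEEEE  (16 'A')
Step 5: AAEAAEEAAEAAEEEAAEAAEEAAEAAEEEEAAEAAEEAAEAAEEEAAEAAEEAAEAAEEEEE  (32 'A')
Step 6: AAEAAEEAAEAAEEEAAEAAEEAAEAAEEEEAAEAAEEAAEAAEEEAAEAAEEAAEAAEEEEEAAEAAEEAAEAAEEEAAEAAEEAAEAAEEEEAAEAAEEAAEAAEEEAAEAAEEAAEAAEEEEEE  (64 'A')

Answer: 64


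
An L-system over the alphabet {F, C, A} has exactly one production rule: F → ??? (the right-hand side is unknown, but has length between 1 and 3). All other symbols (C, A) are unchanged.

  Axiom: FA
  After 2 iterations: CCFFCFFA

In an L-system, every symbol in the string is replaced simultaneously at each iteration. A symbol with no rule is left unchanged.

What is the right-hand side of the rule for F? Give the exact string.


Answer: CFF

Derivation:
Trying F → CFF:
  Step 0: FA
  Step 1: CFFA
  Step 2: CCFFCFFA
Matches the given result.


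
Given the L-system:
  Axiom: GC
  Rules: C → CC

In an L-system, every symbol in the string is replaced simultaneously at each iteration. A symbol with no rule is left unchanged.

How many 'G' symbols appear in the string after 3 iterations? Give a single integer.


Answer: 1

Derivation:
Step 0: GC  (1 'G')
Step 1: GCC  (1 'G')
Step 2: GCCCC  (1 'G')
Step 3: GCCCCCCCC  (1 'G')


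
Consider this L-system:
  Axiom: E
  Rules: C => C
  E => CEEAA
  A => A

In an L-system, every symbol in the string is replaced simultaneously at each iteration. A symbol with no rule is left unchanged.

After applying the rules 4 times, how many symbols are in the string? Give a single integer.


Step 0: length = 1
Step 1: length = 5
Step 2: length = 13
Step 3: length = 29
Step 4: length = 61

Answer: 61


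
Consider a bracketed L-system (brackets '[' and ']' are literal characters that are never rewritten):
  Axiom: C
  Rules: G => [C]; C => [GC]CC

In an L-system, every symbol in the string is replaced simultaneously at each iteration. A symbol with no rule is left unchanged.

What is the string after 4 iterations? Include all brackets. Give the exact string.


Answer: [[[[C][GC]CC][GC]CC[GC]CC][[[GC]CC][[C][GC]CC][GC]CC[GC]CC][[C][GC]CC][GC]CC[GC]CC[[C][GC]CC][GC]CC[GC]CC][[[GC]CC][[C][GC]CC][GC]CC[GC]CC][[C][GC]CC][GC]CC[GC]CC[[C][GC]CC][GC]CC[GC]CC[[[GC]CC][[C][GC]CC][GC]CC[GC]CC][[C][GC]CC][GC]CC[GC]CC[[C][GC]CC][GC]CC[GC]CC

Derivation:
Step 0: C
Step 1: [GC]CC
Step 2: [[C][GC]CC][GC]CC[GC]CC
Step 3: [[[GC]CC][[C][GC]CC][GC]CC[GC]CC][[C][GC]CC][GC]CC[GC]CC[[C][GC]CC][GC]CC[GC]CC
Step 4: [[[[C][GC]CC][GC]CC[GC]CC][[[GC]CC][[C][GC]CC][GC]CC[GC]CC][[C][GC]CC][GC]CC[GC]CC[[C][GC]CC][GC]CC[GC]CC][[[GC]CC][[C][GC]CC][GC]CC[GC]CC][[C][GC]CC][GC]CC[GC]CC[[C][GC]CC][GC]CC[GC]CC[[[GC]CC][[C][GC]CC][GC]CC[GC]CC][[C][GC]CC][GC]CC[GC]CC[[C][GC]CC][GC]CC[GC]CC


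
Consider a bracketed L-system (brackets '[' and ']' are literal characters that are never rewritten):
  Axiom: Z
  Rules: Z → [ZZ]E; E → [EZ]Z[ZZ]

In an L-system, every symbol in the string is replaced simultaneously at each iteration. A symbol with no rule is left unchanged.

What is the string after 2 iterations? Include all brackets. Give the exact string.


Answer: [[ZZ]E[ZZ]E][EZ]Z[ZZ]

Derivation:
Step 0: Z
Step 1: [ZZ]E
Step 2: [[ZZ]E[ZZ]E][EZ]Z[ZZ]


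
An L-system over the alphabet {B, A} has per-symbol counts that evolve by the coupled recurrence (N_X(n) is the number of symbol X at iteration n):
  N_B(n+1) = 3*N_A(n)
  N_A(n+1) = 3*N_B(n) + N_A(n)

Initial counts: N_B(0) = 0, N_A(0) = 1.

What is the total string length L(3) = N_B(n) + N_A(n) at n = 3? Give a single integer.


Step 0: N_B=0, N_A=1, L=1
Step 1: N_B=3, N_A=1, L=4
Step 2: N_B=3, N_A=10, L=13
Step 3: N_B=30, N_A=19, L=49

Answer: 49


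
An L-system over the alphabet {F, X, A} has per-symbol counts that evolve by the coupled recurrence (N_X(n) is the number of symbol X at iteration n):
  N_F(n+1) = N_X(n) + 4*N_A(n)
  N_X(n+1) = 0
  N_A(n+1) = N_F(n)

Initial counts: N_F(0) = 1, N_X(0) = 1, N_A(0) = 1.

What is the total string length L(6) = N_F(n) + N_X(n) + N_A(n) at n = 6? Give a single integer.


Answer: 144

Derivation:
Step 0: N_F=1, N_X=1, N_A=1, L=3
Step 1: N_F=5, N_X=0, N_A=1, L=6
Step 2: N_F=4, N_X=0, N_A=5, L=9
Step 3: N_F=20, N_X=0, N_A=4, L=24
Step 4: N_F=16, N_X=0, N_A=20, L=36
Step 5: N_F=80, N_X=0, N_A=16, L=96
Step 6: N_F=64, N_X=0, N_A=80, L=144


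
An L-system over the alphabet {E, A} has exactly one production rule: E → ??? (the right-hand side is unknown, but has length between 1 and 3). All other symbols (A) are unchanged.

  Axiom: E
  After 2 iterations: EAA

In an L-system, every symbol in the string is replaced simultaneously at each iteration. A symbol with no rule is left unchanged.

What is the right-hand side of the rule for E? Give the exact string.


Trying E → EA:
  Step 0: E
  Step 1: EA
  Step 2: EAA
Matches the given result.

Answer: EA


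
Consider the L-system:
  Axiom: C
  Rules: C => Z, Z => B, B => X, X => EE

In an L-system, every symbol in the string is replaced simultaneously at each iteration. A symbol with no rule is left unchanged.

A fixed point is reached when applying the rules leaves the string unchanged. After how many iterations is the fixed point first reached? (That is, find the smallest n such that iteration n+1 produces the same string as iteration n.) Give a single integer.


Answer: 4

Derivation:
Step 0: C
Step 1: Z
Step 2: B
Step 3: X
Step 4: EE
Step 5: EE  (unchanged — fixed point at step 4)


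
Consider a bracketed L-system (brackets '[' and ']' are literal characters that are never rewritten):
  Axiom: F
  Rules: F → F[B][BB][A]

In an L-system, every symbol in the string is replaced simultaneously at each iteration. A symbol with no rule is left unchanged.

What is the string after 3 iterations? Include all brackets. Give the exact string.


Answer: F[B][BB][A][B][BB][A][B][BB][A]

Derivation:
Step 0: F
Step 1: F[B][BB][A]
Step 2: F[B][BB][A][B][BB][A]
Step 3: F[B][BB][A][B][BB][A][B][BB][A]


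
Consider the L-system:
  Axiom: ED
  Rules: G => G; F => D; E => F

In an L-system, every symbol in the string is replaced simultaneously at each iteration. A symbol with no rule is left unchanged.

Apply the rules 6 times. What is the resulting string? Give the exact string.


Step 0: ED
Step 1: FD
Step 2: DD
Step 3: DD
Step 4: DD
Step 5: DD
Step 6: DD

Answer: DD


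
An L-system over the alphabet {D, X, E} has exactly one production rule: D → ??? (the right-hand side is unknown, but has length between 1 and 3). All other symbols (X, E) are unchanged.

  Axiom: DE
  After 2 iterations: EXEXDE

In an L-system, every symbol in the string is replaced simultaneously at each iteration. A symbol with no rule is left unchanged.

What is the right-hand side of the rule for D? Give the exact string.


Trying D → EXD:
  Step 0: DE
  Step 1: EXDE
  Step 2: EXEXDE
Matches the given result.

Answer: EXD


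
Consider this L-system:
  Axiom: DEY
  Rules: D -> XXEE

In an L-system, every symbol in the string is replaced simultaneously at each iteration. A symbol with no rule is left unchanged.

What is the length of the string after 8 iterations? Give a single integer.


Answer: 6

Derivation:
Step 0: length = 3
Step 1: length = 6
Step 2: length = 6
Step 3: length = 6
Step 4: length = 6
Step 5: length = 6
Step 6: length = 6
Step 7: length = 6
Step 8: length = 6


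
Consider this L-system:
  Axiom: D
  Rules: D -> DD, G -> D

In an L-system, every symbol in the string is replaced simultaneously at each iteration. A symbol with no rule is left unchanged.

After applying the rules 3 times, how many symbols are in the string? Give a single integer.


Step 0: length = 1
Step 1: length = 2
Step 2: length = 4
Step 3: length = 8

Answer: 8


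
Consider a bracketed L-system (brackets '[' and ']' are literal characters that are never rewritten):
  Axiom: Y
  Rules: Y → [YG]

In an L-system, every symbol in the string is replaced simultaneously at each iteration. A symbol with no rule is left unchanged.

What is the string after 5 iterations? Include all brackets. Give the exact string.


Step 0: Y
Step 1: [YG]
Step 2: [[YG]G]
Step 3: [[[YG]G]G]
Step 4: [[[[YG]G]G]G]
Step 5: [[[[[YG]G]G]G]G]

Answer: [[[[[YG]G]G]G]G]


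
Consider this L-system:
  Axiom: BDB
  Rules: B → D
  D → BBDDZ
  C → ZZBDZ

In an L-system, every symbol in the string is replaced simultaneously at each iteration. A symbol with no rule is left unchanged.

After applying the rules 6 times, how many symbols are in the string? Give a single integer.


Step 0: length = 3
Step 1: length = 7
Step 2: length = 23
Step 3: length = 63
Step 4: length = 175
Step 5: length = 479
Step 6: length = 1311

Answer: 1311


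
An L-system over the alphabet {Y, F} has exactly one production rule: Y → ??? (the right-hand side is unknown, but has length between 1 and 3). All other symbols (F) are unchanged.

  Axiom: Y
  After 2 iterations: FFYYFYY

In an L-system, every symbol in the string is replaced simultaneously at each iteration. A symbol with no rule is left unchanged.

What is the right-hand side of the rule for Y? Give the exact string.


Trying Y → FYY:
  Step 0: Y
  Step 1: FYY
  Step 2: FFYYFYY
Matches the given result.

Answer: FYY


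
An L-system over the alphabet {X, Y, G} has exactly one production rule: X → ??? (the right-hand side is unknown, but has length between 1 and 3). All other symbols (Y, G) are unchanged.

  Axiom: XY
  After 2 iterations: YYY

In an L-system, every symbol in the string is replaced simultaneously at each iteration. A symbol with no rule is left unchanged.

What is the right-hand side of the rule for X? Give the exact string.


Answer: YY

Derivation:
Trying X → YY:
  Step 0: XY
  Step 1: YYY
  Step 2: YYY
Matches the given result.


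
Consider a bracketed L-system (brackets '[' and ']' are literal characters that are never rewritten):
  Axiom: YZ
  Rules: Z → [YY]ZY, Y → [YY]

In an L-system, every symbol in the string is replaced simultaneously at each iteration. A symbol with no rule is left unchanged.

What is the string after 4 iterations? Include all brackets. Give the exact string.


Answer: [[[[YY][YY]][[YY][YY]]][[[YY][YY]][[YY][YY]]]][[[[YY][YY]][[YY][YY]]][[[YY][YY]][[YY][YY]]]][[[YY][YY]][[YY][YY]]][[YY][YY]][YY]ZY[YY][[YY][YY]][[[YY][YY]][[YY][YY]]]

Derivation:
Step 0: YZ
Step 1: [YY][YY]ZY
Step 2: [[YY][YY]][[YY][YY]][YY]ZY[YY]
Step 3: [[[YY][YY]][[YY][YY]]][[[YY][YY]][[YY][YY]]][[YY][YY]][YY]ZY[YY][[YY][YY]]
Step 4: [[[[YY][YY]][[YY][YY]]][[[YY][YY]][[YY][YY]]]][[[[YY][YY]][[YY][YY]]][[[YY][YY]][[YY][YY]]]][[[YY][YY]][[YY][YY]]][[YY][YY]][YY]ZY[YY][[YY][YY]][[[YY][YY]][[YY][YY]]]


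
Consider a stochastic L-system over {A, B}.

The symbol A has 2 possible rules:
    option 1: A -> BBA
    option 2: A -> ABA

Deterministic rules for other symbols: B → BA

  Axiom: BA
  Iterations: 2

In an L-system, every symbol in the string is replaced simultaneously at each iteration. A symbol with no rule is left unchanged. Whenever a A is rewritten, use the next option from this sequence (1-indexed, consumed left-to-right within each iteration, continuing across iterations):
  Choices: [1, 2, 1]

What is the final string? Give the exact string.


Step 0: BA
Step 1: BABBA  (used choices [1])
Step 2: BAABABABABBA  (used choices [2, 1])

Answer: BAABABABABBA


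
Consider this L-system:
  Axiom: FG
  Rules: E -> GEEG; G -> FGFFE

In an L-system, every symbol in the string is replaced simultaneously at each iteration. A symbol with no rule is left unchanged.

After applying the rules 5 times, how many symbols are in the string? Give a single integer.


Answer: 286

Derivation:
Step 0: length = 2
Step 1: length = 6
Step 2: length = 13
Step 3: length = 34
Step 4: length = 97
Step 5: length = 286


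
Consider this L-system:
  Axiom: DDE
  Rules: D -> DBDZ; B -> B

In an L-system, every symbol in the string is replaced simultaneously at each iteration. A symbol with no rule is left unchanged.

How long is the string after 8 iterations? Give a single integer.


Answer: 1533

Derivation:
Step 0: length = 3
Step 1: length = 9
Step 2: length = 21
Step 3: length = 45
Step 4: length = 93
Step 5: length = 189
Step 6: length = 381
Step 7: length = 765
Step 8: length = 1533


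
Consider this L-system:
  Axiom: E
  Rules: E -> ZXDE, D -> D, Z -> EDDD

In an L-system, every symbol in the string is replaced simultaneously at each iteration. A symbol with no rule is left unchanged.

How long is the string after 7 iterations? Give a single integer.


Answer: 160

Derivation:
Step 0: length = 1
Step 1: length = 4
Step 2: length = 10
Step 3: length = 19
Step 4: length = 34
Step 5: length = 58
Step 6: length = 97
Step 7: length = 160


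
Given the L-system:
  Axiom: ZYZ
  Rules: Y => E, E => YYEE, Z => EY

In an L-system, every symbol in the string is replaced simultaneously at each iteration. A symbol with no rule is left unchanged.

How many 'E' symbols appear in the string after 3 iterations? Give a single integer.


Step 0: ZYZ  (0 'E')
Step 1: EYEEY  (3 'E')
Step 2: YYEEEYYEEYYEEE  (8 'E')
Step 3: EEYYEEYYEEYYEEEEYYEEYYEEEEYYEEYYEEYYEE  (22 'E')

Answer: 22


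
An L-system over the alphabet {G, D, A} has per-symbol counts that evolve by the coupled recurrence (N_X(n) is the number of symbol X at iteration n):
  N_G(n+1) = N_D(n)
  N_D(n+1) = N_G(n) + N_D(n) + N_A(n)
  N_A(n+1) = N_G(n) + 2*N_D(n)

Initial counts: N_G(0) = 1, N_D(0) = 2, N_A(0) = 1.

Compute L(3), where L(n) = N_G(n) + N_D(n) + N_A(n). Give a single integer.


Answer: 62

Derivation:
Step 0: N_G=1, N_D=2, N_A=1, L=4
Step 1: N_G=2, N_D=4, N_A=5, L=11
Step 2: N_G=4, N_D=11, N_A=10, L=25
Step 3: N_G=11, N_D=25, N_A=26, L=62


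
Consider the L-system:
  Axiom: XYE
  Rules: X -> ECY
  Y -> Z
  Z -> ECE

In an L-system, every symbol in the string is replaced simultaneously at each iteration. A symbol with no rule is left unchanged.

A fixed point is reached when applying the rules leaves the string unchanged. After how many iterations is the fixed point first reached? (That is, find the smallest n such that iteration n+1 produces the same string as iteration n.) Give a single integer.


Step 0: XYE
Step 1: ECYZE
Step 2: ECZECEE
Step 3: ECECEECEE
Step 4: ECECEECEE  (unchanged — fixed point at step 3)

Answer: 3


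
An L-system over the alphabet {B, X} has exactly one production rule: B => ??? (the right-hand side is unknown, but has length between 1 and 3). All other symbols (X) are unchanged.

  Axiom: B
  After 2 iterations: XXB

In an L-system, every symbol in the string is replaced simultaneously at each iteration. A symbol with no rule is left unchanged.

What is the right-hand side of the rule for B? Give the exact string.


Answer: XB

Derivation:
Trying B => XB:
  Step 0: B
  Step 1: XB
  Step 2: XXB
Matches the given result.
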